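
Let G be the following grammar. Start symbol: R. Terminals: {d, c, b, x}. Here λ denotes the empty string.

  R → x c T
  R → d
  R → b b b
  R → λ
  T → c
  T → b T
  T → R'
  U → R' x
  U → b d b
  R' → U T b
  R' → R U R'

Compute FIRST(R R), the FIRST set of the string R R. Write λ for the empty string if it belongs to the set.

{λ, b, d, x}

FIRST(R) = {λ, b, d, x}
FIRST(T) = {b, c, d, x}  (via R')
FIRST(U) = {b, d, x}  (via R' x)
FIRST(R') = {b, d, x}  (via U T b, R U R')
FIRST(R R): take FIRST of each symbol in turn, carrying on past any symbol whose FIRST contains λ; result {λ, b, d, x}.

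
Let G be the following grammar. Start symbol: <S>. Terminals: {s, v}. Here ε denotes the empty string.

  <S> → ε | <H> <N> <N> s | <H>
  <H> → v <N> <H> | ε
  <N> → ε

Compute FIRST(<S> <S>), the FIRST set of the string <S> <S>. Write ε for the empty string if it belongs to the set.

FIRST(<H>): from <H>→v <N> <H> we get {v}; from <H>→ε we get {ε}. So FIRST(<H>) = {ε, v}.
FIRST(<N>): from <N>→ε we get {ε}. So FIRST(<N>) = {ε}.
FIRST(<S>): from <S>→ε we get {ε}; from <S>→<H> <N> <N> s we get {s, v}; from <S>→<H> we get {ε, v}. So FIRST(<S>) = {ε, s, v}.
FIRST(<S> <S>): take FIRST of each symbol in turn, carrying on past any symbol whose FIRST contains ε; result {ε, s, v}.

{ε, s, v}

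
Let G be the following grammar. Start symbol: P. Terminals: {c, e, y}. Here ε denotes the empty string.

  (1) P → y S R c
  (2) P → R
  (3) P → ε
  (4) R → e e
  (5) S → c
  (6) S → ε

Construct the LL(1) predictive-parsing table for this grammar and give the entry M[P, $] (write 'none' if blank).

FIRST(R): from R→e e we get {e}. So FIRST(R) = {e}.
FIRST(S): from S→c we get {c}; from S→ε we get {ε}. So FIRST(S) = {ε, c}.
FIRST(P): from P→y S R c we get {y}; from P→R we get {e}; from P→ε we get {ε}. So FIRST(P) = {ε, e, y}.
FOLLOW(P) includes $ since P is the start symbol.
FOLLOW(P): P appears on no right-hand side. Thus FOLLOW(P) = {$}.
For P → y S R c: FIRST(y S R c) = {y}, so it goes in M[P, t] for t ∈ {y}.
For P → R: FIRST(R) = {e}, so it goes in M[P, t] for t ∈ {e}.
For P → ε: FIRST(ε) = {ε}, so it goes in M[P, t] for t ∈ {}; since ε ∈ FIRST, also for every t ∈ FOLLOW(P) = {$}.

P → ε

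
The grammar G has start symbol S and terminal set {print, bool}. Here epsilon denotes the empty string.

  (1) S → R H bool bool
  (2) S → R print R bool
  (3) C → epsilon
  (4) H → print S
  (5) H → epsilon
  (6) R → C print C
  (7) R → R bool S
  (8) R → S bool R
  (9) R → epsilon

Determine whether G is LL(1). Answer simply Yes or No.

FIRST(S) = {bool, print}
FIRST(C) = {epsilon}
FIRST(H) = {epsilon, print}
FIRST(R) = {epsilon, bool, print}
FOLLOW(S) = {$, bool, print}
FOLLOW(C) = {bool, print}
FOLLOW(H) = {bool}
FOLLOW(R) = {bool, print}
Cell M[R, bool] receives both R → R bool S and R → S bool R and R → epsilon — the grammar is not LL(1).

No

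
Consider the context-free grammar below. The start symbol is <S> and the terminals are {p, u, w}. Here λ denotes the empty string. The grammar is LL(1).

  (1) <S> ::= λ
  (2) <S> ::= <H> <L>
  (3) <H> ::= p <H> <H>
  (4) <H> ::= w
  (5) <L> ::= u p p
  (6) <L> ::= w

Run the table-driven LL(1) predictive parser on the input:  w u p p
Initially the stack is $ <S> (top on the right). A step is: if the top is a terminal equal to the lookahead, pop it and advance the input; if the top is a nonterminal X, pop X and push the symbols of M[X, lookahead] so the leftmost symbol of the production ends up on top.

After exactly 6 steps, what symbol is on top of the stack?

step 1: stack=$ <S>  input=w u p p $  — expand <S> ::= <H> <L>
step 2: stack=$ <L> <H>  input=w u p p $  — expand <H> ::= w
step 3: stack=$ <L> w  input=w u p p $  — match w
step 4: stack=$ <L>  input=u p p $  — expand <L> ::= u p p
step 5: stack=$ p p u  input=u p p $  — match u
step 6: stack=$ p p  input=p p $  — match p
Stack after step 6: $ p (top = p).

p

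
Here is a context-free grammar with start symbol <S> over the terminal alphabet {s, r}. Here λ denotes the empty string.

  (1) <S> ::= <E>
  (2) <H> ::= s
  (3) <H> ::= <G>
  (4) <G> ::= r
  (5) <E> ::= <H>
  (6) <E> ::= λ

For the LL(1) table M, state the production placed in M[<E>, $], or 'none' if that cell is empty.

FIRST(<G>): from <G>::=r we get {r}. So FIRST(<G>) = {r}.
FIRST(<H>): from <H>::=s we get {s}; from <H>::=<G> we get {r}. So FIRST(<H>) = {r, s}.
FIRST(<E>): from <E>::=<H> we get {r, s}; from <E>::=λ we get {λ}. So FIRST(<E>) = {λ, r, s}.
FIRST(<S>): from <S>::=<E> we get {λ, r, s}. So FIRST(<S>) = {λ, r, s}.
FOLLOW(<S>) includes $ since <S> is the start symbol.
FOLLOW(<S>): <S> appears on no right-hand side. Thus FOLLOW(<S>) = {$}.
FOLLOW(<E>): in <S>::=<E>, the suffix after <E> is empty, so FOLLOW(<E>) ⊇ FOLLOW(<S>) = {$}. Thus FOLLOW(<E>) = {$}.
For <E> ::= <H>: FIRST(<H>) = {r, s}, so it goes in M[<E>, t] for t ∈ {r, s}.
For <E> ::= λ: FIRST(λ) = {λ}, so it goes in M[<E>, t] for t ∈ {}; since λ ∈ FIRST, also for every t ∈ FOLLOW(<E>) = {$}.

<E> ::= λ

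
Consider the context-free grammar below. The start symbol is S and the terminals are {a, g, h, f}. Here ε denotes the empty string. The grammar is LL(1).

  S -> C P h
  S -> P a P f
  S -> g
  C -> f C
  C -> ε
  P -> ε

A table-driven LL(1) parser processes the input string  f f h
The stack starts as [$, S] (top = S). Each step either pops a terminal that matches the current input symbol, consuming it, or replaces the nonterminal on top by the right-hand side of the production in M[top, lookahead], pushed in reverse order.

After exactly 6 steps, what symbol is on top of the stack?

P

     Stack      Input    Action
  1  $ S        f f h $  expand S -> C P h
  2  $ h P C    f f h $  expand C -> f C
  3  $ h P C f  f f h $  match f
  4  $ h P C    f h $    expand C -> f C
  5  $ h P C f  f h $    match f
  6  $ h P C    h $      expand C -> ε
Stack after step 6: $ h P (top = P).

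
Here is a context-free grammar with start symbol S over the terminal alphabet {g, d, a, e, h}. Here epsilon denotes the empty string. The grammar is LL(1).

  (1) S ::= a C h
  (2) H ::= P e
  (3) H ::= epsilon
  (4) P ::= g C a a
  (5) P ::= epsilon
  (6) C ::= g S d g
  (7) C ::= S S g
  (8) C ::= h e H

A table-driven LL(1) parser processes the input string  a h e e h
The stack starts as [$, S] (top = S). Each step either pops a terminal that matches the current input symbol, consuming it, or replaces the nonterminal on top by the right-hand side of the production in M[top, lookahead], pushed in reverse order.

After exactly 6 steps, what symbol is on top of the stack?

     Stack      Input        Action
  1  $ S        a h e e h $  expand S ::= a C h
  2  $ h C a    a h e e h $  match a
  3  $ h C      h e e h $    expand C ::= h e H
  4  $ h H e h  h e e h $    match h
  5  $ h H e    e e h $      match e
  6  $ h H      e h $        expand H ::= P e
Stack after step 6: $ h e P (top = P).

P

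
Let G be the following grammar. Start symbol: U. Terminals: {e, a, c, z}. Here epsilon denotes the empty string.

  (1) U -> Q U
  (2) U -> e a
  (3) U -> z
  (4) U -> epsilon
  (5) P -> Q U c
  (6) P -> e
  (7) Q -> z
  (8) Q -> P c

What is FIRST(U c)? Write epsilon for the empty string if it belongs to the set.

FIRST(U) = {epsilon, e, z}  (via Q U)
FIRST(P) = {e, z}  (via Q U c)
FIRST(Q) = {e, z}  (via P c)
FIRST(U c): take FIRST of each symbol in turn, carrying on past any symbol whose FIRST contains epsilon; result {c, e, z}.

{c, e, z}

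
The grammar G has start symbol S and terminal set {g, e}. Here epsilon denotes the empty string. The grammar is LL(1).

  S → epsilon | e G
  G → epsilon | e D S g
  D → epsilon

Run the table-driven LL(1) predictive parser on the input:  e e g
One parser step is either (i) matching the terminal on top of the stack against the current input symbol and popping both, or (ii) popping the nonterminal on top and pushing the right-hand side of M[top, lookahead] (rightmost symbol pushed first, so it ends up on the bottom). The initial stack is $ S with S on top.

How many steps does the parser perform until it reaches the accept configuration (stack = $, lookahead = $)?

     Stack      Input    Action
  1  $ S        e e g $  expand S → e G
  2  $ G e      e e g $  match e
  3  $ G        e g $    expand G → e D S g
  4  $ g S D e  e g $    match e
  5  $ g S D    g $      expand D → epsilon
  6  $ g S      g $      expand S → epsilon
  7  $ g        g $      match g
Accept reached after 7 steps.

7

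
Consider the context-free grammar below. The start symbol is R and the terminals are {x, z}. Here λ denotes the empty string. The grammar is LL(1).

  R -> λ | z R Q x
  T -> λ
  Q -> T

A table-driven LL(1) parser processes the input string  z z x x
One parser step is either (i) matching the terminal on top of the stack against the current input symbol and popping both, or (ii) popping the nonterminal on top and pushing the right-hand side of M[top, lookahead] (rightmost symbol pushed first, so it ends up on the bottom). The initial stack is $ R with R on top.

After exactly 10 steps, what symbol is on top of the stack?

      Stack          Input      Action
   1  $ R            z z x x $  expand R -> z R Q x
   2  $ x Q R z      z z x x $  match z
   3  $ x Q R        z x x $    expand R -> z R Q x
   4  $ x Q x Q R z  z x x $    match z
   5  $ x Q x Q R    x x $      expand R -> λ
   6  $ x Q x Q      x x $      expand Q -> T
   7  $ x Q x T      x x $      expand T -> λ
   8  $ x Q x        x x $      match x
   9  $ x Q          x $        expand Q -> T
  10  $ x T          x $        expand T -> λ
Stack after step 10: $ x (top = x).

x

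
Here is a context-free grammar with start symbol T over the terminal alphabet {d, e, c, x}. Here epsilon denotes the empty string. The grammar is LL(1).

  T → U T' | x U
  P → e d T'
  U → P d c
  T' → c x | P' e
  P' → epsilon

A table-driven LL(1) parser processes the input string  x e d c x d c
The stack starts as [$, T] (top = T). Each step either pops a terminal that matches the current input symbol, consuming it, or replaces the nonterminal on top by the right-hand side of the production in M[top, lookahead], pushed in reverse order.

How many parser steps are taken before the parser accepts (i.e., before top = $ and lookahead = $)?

      Stack         Input            Action
   1  $ T           x e d c x d c $  expand T → x U
   2  $ U x         x e d c x d c $  match x
   3  $ U           e d c x d c $    expand U → P d c
   4  $ c d P       e d c x d c $    expand P → e d T'
   5  $ c d T' d e  e d c x d c $    match e
   6  $ c d T' d    d c x d c $      match d
   7  $ c d T'      c x d c $        expand T' → c x
   8  $ c d x c     c x d c $        match c
   9  $ c d x       x d c $          match x
  10  $ c d         d c $            match d
  11  $ c           c $              match c
Accept reached after 11 steps.

11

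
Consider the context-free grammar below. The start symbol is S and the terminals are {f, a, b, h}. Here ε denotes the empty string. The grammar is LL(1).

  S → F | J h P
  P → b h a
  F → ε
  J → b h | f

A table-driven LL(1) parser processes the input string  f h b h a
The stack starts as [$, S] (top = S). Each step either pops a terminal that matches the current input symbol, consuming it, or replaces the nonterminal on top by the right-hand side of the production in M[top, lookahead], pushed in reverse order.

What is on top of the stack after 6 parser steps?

h

     Stack    Input        Action
  1  $ S      f h b h a $  expand S → J h P
  2  $ P h J  f h b h a $  expand J → f
  3  $ P h f  f h b h a $  match f
  4  $ P h    h b h a $    match h
  5  $ P      b h a $      expand P → b h a
  6  $ a h b  b h a $      match b
Stack after step 6: $ a h (top = h).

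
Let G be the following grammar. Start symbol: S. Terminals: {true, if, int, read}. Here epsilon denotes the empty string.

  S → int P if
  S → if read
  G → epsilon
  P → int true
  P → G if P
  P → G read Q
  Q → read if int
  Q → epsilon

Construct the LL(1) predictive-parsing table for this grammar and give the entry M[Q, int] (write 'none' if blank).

FIRST(S) = {if, int}
FIRST(G) = {epsilon}
FIRST(Q) = {epsilon, read}
FIRST(P) = {if, int, read}  (via G if P, G read Q)
FOLLOW(S) includes $ since S is the start symbol.
FOLLOW(P): in S→int P if, P is followed by if with FIRST {if}; in P→G if P, the suffix after P is empty (adds nothing new). Thus FOLLOW(P) = {if}.
FOLLOW(Q): in P→G read Q, the suffix after Q is empty, so FOLLOW(Q) ⊇ FOLLOW(P) = {if}. Thus FOLLOW(Q) = {if}.
For Q → read if int: FIRST(read if int) = {read}, so it goes in M[Q, t] for t ∈ {read}.
For Q → epsilon: FIRST(epsilon) = {epsilon}, so it goes in M[Q, t] for t ∈ {}; since epsilon ∈ FIRST, also for every t ∈ FOLLOW(Q) = {if}.
None of these place a production in M[Q, int].

none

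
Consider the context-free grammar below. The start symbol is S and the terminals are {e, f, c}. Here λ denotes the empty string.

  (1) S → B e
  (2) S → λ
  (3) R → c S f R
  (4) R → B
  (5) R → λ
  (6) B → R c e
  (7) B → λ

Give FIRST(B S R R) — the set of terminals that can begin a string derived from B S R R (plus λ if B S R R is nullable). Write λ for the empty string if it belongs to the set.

FIRST(S): from S→B e we get {c, e}; from S→λ we get {λ}. So FIRST(S) = {λ, c, e}.
FIRST(R): from R→c S f R we get {c}; from R→B we get {λ, c}; from R→λ we get {λ}. So FIRST(R) = {λ, c}.
FIRST(B): from B→R c e we get {c}; from B→λ we get {λ}. So FIRST(B) = {λ, c}.
FIRST(B S R R): take FIRST of each symbol in turn, carrying on past any symbol whose FIRST contains λ; result {λ, c, e}.

{λ, c, e}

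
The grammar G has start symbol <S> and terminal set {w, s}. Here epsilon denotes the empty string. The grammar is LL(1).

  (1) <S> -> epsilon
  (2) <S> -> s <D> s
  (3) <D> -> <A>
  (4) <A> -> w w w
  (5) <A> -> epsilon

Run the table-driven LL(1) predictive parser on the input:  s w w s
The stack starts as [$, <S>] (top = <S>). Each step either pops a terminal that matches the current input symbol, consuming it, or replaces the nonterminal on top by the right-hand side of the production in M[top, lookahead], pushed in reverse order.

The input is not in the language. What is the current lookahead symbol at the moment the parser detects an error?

s

step 1: stack=$ <S>  input=s w w s $  — expand <S> -> s <D> s
step 2: stack=$ s <D> s  input=s w w s $  — match s
step 3: stack=$ s <D>  input=w w s $  — expand <D> -> <A>
step 4: stack=$ s <A>  input=w w s $  — expand <A> -> w w w
step 5: stack=$ s w w w  input=w w s $  — match w
step 6: stack=$ s w w  input=w s $  — match w
step 7: stack=$ s w  input=s $  — error: top is terminal w but lookahead is s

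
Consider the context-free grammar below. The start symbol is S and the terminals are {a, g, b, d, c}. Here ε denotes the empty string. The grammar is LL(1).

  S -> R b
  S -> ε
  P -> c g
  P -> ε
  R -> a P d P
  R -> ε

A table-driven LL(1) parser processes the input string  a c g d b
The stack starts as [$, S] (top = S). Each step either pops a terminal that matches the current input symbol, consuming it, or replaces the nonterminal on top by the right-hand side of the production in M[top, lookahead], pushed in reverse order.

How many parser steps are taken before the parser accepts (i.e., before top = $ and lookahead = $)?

step 1: stack=$ S  input=a c g d b $  — expand S -> R b
step 2: stack=$ b R  input=a c g d b $  — expand R -> a P d P
step 3: stack=$ b P d P a  input=a c g d b $  — match a
step 4: stack=$ b P d P  input=c g d b $  — expand P -> c g
step 5: stack=$ b P d g c  input=c g d b $  — match c
step 6: stack=$ b P d g  input=g d b $  — match g
step 7: stack=$ b P d  input=d b $  — match d
step 8: stack=$ b P  input=b $  — expand P -> ε
step 9: stack=$ b  input=b $  — match b
Accept reached after 9 steps.

9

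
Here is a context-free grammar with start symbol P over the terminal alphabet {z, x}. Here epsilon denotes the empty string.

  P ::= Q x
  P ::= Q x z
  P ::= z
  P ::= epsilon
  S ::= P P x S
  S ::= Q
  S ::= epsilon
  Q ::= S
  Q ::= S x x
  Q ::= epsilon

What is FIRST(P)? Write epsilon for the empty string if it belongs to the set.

FIRST(P): from P::=Q x we get {x, z}; from P::=Q x z we get {x, z}; from P::=z we get {z}; from P::=epsilon we get {epsilon}. So FIRST(P) = {epsilon, x, z}.
FIRST(S): from S::=P P x S we get {x, z}; from S::=Q we get {epsilon, x, z}; from S::=epsilon we get {epsilon}. So FIRST(S) = {epsilon, x, z}.
FIRST(Q): from Q::=S we get {epsilon, x, z}; from Q::=S x x we get {x, z}; from Q::=epsilon we get {epsilon}. So FIRST(Q) = {epsilon, x, z}.

{epsilon, x, z}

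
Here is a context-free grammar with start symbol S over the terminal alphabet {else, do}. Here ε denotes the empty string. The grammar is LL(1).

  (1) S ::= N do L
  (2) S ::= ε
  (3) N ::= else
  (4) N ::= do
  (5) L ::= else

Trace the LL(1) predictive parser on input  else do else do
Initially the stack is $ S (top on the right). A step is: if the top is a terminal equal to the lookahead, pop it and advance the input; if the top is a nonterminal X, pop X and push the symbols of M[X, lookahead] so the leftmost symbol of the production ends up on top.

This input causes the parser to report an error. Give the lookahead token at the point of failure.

     Stack        Input              Action
  1  $ S          else do else do $  expand S ::= N do L
  2  $ L do N     else do else do $  expand N ::= else
  3  $ L do else  else do else do $  match else
  4  $ L do       do else do $       match do
  5  $ L          else do $          expand L ::= else
  6  $ else       else do $          match else
  7  $            do $               error: stack empty but input remains

do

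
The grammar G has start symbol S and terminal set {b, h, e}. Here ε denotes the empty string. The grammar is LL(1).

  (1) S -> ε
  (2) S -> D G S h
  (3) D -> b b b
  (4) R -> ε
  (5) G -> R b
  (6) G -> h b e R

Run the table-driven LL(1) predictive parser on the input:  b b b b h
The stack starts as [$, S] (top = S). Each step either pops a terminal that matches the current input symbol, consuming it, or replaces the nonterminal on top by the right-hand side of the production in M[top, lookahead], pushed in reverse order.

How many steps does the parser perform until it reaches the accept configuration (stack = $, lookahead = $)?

10

step 1: stack=$ S  input=b b b b h $  — expand S -> D G S h
step 2: stack=$ h S G D  input=b b b b h $  — expand D -> b b b
step 3: stack=$ h S G b b b  input=b b b b h $  — match b
step 4: stack=$ h S G b b  input=b b b h $  — match b
step 5: stack=$ h S G b  input=b b h $  — match b
step 6: stack=$ h S G  input=b h $  — expand G -> R b
step 7: stack=$ h S b R  input=b h $  — expand R -> ε
step 8: stack=$ h S b  input=b h $  — match b
step 9: stack=$ h S  input=h $  — expand S -> ε
step 10: stack=$ h  input=h $  — match h
Accept reached after 10 steps.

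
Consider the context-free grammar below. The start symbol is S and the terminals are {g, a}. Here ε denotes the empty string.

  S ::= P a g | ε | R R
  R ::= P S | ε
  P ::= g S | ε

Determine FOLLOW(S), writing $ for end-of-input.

{$, a, g}

FIRST(P): from P::=g S we get {g}; from P::=ε we get {ε}. So FIRST(P) = {ε, g}.
FIRST(S): from S::=P a g we get {a, g}; from S::=ε we get {ε}; from S::=R R we get {ε, a, g}. So FIRST(S) = {ε, a, g}.
FIRST(R): from R::=P S we get {ε, a, g}; from R::=ε we get {ε}. So FIRST(R) = {ε, a, g}.
FOLLOW(S) includes $ since S is the start symbol.
FOLLOW(S): in R::=P S, the suffix after S is empty, so FOLLOW(S) ⊇ FOLLOW(R) = {$, a, g}; in P::=g S, the suffix after S is empty, so FOLLOW(S) ⊇ FOLLOW(P) = {$, a, g}. Thus FOLLOW(S) = {$, a, g}.
FOLLOW(R): in S::=R R (occurrence 1), R is followed by R with FIRST {ε, a, g}; in S::=R R (occurrence 1), the suffix after R is nullable, so FOLLOW(R) ⊇ FOLLOW(S) = {$, a, g}; in S::=R R (occurrence 2), the suffix after R is empty, so FOLLOW(R) ⊇ FOLLOW(S) = {$, a, g}. Thus FOLLOW(R) = {$, a, g}.
FOLLOW(P): in S::=P a g, P is followed by a g with FIRST {a}; in R::=P S, P is followed by S with FIRST {ε, a, g}; in R::=P S, the suffix after P is nullable, so FOLLOW(P) ⊇ FOLLOW(R) = {$, a, g}. Thus FOLLOW(P) = {$, a, g}.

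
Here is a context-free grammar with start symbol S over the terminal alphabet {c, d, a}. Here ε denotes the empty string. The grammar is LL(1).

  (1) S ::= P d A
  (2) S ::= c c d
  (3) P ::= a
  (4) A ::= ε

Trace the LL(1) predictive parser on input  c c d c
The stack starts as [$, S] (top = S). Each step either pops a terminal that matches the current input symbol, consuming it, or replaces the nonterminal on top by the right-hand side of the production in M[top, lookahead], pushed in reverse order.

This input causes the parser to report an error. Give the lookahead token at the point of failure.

     Stack    Input      Action
  1  $ S      c c d c $  expand S ::= c c d
  2  $ d c c  c c d c $  match c
  3  $ d c    c d c $    match c
  4  $ d      d c $      match d
  5  $        c $        error: stack empty but input remains

c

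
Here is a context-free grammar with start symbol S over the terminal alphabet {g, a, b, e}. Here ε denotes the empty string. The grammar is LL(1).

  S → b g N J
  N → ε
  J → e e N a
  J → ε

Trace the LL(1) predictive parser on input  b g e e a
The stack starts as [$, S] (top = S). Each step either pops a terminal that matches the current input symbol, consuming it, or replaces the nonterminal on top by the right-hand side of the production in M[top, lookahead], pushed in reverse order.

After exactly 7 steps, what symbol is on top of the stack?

N

step 1: stack=$ S  input=b g e e a $  — expand S → b g N J
step 2: stack=$ J N g b  input=b g e e a $  — match b
step 3: stack=$ J N g  input=g e e a $  — match g
step 4: stack=$ J N  input=e e a $  — expand N → ε
step 5: stack=$ J  input=e e a $  — expand J → e e N a
step 6: stack=$ a N e e  input=e e a $  — match e
step 7: stack=$ a N e  input=e a $  — match e
Stack after step 7: $ a N (top = N).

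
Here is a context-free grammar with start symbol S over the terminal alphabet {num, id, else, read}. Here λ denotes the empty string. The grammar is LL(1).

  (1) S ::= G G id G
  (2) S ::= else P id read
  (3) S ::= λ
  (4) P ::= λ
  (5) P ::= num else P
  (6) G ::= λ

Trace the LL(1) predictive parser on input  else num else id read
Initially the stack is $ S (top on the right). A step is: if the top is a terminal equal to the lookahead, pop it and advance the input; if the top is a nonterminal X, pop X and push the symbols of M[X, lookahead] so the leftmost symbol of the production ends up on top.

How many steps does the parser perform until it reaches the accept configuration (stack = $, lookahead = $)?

8

     Stack                 Input                    Action
  1  $ S                   else num else id read $  expand S ::= else P id read
  2  $ read id P else      else num else id read $  match else
  3  $ read id P           num else id read $       expand P ::= num else P
  4  $ read id P else num  num else id read $       match num
  5  $ read id P else      else id read $           match else
  6  $ read id P           id read $                expand P ::= λ
  7  $ read id             id read $                match id
  8  $ read                read $                   match read
Accept reached after 8 steps.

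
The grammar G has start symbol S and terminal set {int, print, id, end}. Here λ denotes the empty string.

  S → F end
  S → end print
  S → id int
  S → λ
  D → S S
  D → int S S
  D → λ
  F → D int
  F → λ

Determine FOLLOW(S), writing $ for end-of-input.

FIRST(S) = {λ, end, id, int}  (via F end)
FIRST(D) = {λ, end, id, int}  (via S S)
FIRST(F) = {λ, end, id, int}  (via D int)
FOLLOW(S) includes $ since S is the start symbol.
FOLLOW(D): in F→D int, D is followed by int with FIRST {int}. Thus FOLLOW(D) = {int}.
FOLLOW(S): in D→S S (occurrence 1), S is followed by S with FIRST {λ, end, id, int}; in D→S S (occurrence 1), the suffix after S is nullable, so FOLLOW(S) ⊇ FOLLOW(D) = {int}; in D→S S (occurrence 2), the suffix after S is empty, so FOLLOW(S) ⊇ FOLLOW(D) = {int}; in D→int S S (occurrence 1), S is followed by S with FIRST {λ, end, id, int}; in D→int S S (occurrence 1), the suffix after S is nullable, so FOLLOW(S) ⊇ FOLLOW(D) = {int}; in D→int S S (occurrence 2), the suffix after S is empty, so FOLLOW(S) ⊇ FOLLOW(D) = {int}. Thus FOLLOW(S) = {$, end, id, int}.
FOLLOW(F): in S→F end, F is followed by end with FIRST {end}. Thus FOLLOW(F) = {end}.

{$, end, id, int}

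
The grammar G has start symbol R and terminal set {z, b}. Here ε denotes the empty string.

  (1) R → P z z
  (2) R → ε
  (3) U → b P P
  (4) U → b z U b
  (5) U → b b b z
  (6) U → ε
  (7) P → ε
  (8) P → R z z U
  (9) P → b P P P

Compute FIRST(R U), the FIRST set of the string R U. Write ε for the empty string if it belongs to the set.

FIRST(U): from U→b P P we get {b}; from U→b z U b we get {b}; from U→b b b z we get {b}; from U→ε we get {ε}. So FIRST(U) = {ε, b}.
FIRST(R): from R→P z z we get {b, z}; from R→ε we get {ε}. So FIRST(R) = {ε, b, z}.
FIRST(P): from P→ε we get {ε}; from P→R z z U we get {b, z}; from P→b P P P we get {b}. So FIRST(P) = {ε, b, z}.
FIRST(R U): take FIRST of each symbol in turn, carrying on past any symbol whose FIRST contains ε; result {ε, b, z}.

{ε, b, z}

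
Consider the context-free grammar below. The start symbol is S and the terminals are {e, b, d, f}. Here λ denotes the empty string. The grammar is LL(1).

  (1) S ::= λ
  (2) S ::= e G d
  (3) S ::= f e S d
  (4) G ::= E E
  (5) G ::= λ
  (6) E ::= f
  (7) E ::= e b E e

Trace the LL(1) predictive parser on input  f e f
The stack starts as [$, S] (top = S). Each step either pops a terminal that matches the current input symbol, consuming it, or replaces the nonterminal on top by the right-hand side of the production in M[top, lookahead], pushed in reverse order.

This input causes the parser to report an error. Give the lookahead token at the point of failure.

     Stack        Input    Action
  1  $ S          f e f $  expand S ::= f e S d
  2  $ d S e f    f e f $  match f
  3  $ d S e      e f $    match e
  4  $ d S        f $      expand S ::= f e S d
  5  $ d d S e f  f $      match f
  6  $ d d S e    $        error: top is terminal e but lookahead is $

$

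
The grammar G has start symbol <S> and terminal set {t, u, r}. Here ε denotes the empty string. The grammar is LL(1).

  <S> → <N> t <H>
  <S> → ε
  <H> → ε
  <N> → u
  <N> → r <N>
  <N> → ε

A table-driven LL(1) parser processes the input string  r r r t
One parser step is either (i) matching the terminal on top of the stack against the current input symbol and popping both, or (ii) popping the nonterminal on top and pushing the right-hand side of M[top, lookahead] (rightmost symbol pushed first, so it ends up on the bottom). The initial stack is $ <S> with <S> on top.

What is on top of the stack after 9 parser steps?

     Stack          Input      Action
  1  $ <S>          r r r t $  expand <S> → <N> t <H>
  2  $ <H> t <N>    r r r t $  expand <N> → r <N>
  3  $ <H> t <N> r  r r r t $  match r
  4  $ <H> t <N>    r r t $    expand <N> → r <N>
  5  $ <H> t <N> r  r r t $    match r
  6  $ <H> t <N>    r t $      expand <N> → r <N>
  7  $ <H> t <N> r  r t $      match r
  8  $ <H> t <N>    t $        expand <N> → ε
  9  $ <H> t        t $        match t
Stack after step 9: $ <H> (top = <H>).

<H>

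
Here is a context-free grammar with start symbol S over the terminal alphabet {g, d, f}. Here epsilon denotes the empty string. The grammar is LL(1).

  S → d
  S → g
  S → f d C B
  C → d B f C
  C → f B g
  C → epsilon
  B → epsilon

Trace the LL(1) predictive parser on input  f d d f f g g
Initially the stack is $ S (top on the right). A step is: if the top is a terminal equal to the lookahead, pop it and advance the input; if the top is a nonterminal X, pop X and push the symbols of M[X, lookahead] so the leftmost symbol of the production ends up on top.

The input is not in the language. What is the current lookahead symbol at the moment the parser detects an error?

      Stack        Input            Action
   1  $ S          f d d f f g g $  expand S → f d C B
   2  $ B C d f    f d d f f g g $  match f
   3  $ B C d      d d f f g g $    match d
   4  $ B C        d f f g g $      expand C → d B f C
   5  $ B C f B d  d f f g g $      match d
   6  $ B C f B    f f g g $        expand B → epsilon
   7  $ B C f      f f g g $        match f
   8  $ B C        f g g $          expand C → f B g
   9  $ B g B f    f g g $          match f
  10  $ B g B      g g $            expand B → epsilon
  11  $ B g        g g $            match g
  12  $ B          g $              expand B → epsilon
  13  $            g $              error: stack empty but input remains

g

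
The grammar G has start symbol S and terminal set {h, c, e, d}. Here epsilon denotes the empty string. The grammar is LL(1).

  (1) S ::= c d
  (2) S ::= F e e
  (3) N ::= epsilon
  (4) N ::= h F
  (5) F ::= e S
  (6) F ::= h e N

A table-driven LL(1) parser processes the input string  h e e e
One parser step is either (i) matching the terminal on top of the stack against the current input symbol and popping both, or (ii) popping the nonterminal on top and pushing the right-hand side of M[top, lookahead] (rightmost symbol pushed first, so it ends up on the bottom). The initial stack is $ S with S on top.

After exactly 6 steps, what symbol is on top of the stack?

     Stack        Input      Action
  1  $ S          h e e e $  expand S ::= F e e
  2  $ e e F      h e e e $  expand F ::= h e N
  3  $ e e N e h  h e e e $  match h
  4  $ e e N e    e e e $    match e
  5  $ e e N      e e $      expand N ::= epsilon
  6  $ e e        e e $      match e
Stack after step 6: $ e (top = e).

e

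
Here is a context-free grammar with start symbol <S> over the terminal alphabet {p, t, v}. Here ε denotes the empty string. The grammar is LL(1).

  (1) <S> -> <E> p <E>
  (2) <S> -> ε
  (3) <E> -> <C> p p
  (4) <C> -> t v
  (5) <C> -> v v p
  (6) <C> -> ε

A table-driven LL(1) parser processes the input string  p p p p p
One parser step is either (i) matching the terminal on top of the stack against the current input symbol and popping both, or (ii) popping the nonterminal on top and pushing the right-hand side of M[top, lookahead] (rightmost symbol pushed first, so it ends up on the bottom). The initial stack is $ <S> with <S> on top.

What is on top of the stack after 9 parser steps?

     Stack            Input        Action
  1  $ <S>            p p p p p $  expand <S> -> <E> p <E>
  2  $ <E> p <E>      p p p p p $  expand <E> -> <C> p p
  3  $ <E> p p p <C>  p p p p p $  expand <C> -> ε
  4  $ <E> p p p      p p p p p $  match p
  5  $ <E> p p        p p p p $    match p
  6  $ <E> p          p p p $      match p
  7  $ <E>            p p $        expand <E> -> <C> p p
  8  $ p p <C>        p p $        expand <C> -> ε
  9  $ p p            p p $        match p
Stack after step 9: $ p (top = p).

p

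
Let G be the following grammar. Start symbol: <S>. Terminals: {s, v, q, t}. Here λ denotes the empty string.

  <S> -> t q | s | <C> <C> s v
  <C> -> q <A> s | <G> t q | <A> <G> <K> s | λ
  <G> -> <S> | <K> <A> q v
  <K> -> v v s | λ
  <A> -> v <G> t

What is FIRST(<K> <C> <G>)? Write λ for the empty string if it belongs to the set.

FIRST(<K>) = {λ, v}
FIRST(<A>) = {v}
FIRST(<S>) = {q, s, t, v}  (via <C> <C> s v)
FIRST(<G>) = {q, s, t, v}  (via <S>, <K> <A> q v)
FIRST(<C>) = {λ, q, s, t, v}  (via <G> t q, <A> <G> <K> s)
FIRST(<K> <C> <G>): take FIRST of each symbol in turn, carrying on past any symbol whose FIRST contains λ; result {q, s, t, v}.

{q, s, t, v}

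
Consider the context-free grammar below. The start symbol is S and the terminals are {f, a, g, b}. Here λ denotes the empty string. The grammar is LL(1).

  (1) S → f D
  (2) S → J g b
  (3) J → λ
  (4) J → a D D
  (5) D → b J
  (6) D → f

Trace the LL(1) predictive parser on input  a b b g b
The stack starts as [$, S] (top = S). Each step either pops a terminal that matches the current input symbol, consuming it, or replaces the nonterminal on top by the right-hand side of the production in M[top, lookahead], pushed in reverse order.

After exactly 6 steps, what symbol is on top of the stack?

D

step 1: stack=$ S  input=a b b g b $  — expand S → J g b
step 2: stack=$ b g J  input=a b b g b $  — expand J → a D D
step 3: stack=$ b g D D a  input=a b b g b $  — match a
step 4: stack=$ b g D D  input=b b g b $  — expand D → b J
step 5: stack=$ b g D J b  input=b b g b $  — match b
step 6: stack=$ b g D J  input=b g b $  — expand J → λ
Stack after step 6: $ b g D (top = D).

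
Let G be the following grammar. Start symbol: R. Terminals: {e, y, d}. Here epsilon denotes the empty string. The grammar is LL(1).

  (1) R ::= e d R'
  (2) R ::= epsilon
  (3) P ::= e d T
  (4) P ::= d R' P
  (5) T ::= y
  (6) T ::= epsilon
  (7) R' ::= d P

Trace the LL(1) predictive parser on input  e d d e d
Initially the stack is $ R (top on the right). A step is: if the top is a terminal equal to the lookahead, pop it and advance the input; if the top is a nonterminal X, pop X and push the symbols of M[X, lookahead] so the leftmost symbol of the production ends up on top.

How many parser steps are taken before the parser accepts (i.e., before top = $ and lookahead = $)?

step 1: stack=$ R  input=e d d e d $  — expand R ::= e d R'
step 2: stack=$ R' d e  input=e d d e d $  — match e
step 3: stack=$ R' d  input=d d e d $  — match d
step 4: stack=$ R'  input=d e d $  — expand R' ::= d P
step 5: stack=$ P d  input=d e d $  — match d
step 6: stack=$ P  input=e d $  — expand P ::= e d T
step 7: stack=$ T d e  input=e d $  — match e
step 8: stack=$ T d  input=d $  — match d
step 9: stack=$ T  input=$  — expand T ::= epsilon
Accept reached after 9 steps.

9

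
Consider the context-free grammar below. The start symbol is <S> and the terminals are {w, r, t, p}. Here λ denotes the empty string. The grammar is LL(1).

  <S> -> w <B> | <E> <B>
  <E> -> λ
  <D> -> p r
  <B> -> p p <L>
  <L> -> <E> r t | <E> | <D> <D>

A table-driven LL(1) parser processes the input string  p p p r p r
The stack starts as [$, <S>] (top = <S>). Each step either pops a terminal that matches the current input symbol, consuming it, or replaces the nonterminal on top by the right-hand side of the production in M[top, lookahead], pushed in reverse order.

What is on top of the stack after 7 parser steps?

p

step 1: stack=$ <S>  input=p p p r p r $  — expand <S> -> <E> <B>
step 2: stack=$ <B> <E>  input=p p p r p r $  — expand <E> -> λ
step 3: stack=$ <B>  input=p p p r p r $  — expand <B> -> p p <L>
step 4: stack=$ <L> p p  input=p p p r p r $  — match p
step 5: stack=$ <L> p  input=p p r p r $  — match p
step 6: stack=$ <L>  input=p r p r $  — expand <L> -> <D> <D>
step 7: stack=$ <D> <D>  input=p r p r $  — expand <D> -> p r
Stack after step 7: $ <D> r p (top = p).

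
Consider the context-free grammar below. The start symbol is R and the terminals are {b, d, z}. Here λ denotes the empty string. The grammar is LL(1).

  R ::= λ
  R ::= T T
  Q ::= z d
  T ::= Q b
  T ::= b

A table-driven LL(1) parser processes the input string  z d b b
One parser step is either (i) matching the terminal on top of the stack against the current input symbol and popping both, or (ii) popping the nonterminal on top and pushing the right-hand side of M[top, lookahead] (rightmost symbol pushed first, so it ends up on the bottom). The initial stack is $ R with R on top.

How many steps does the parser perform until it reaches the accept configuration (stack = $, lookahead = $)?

step 1: stack=$ R  input=z d b b $  — expand R ::= T T
step 2: stack=$ T T  input=z d b b $  — expand T ::= Q b
step 3: stack=$ T b Q  input=z d b b $  — expand Q ::= z d
step 4: stack=$ T b d z  input=z d b b $  — match z
step 5: stack=$ T b d  input=d b b $  — match d
step 6: stack=$ T b  input=b b $  — match b
step 7: stack=$ T  input=b $  — expand T ::= b
step 8: stack=$ b  input=b $  — match b
Accept reached after 8 steps.

8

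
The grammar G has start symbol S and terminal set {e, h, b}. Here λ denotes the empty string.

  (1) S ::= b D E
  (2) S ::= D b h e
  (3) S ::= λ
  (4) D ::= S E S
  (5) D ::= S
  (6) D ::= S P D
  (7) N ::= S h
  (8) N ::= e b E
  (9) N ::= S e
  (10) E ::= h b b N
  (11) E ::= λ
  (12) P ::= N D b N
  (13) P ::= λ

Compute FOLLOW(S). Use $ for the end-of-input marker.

FIRST(E): from E::=h b b N we get {h}; from E::=λ we get {λ}. So FIRST(E) = {λ, h}.
FIRST(S): from S::=b D E we get {b}; from S::=D b h e we get {b, e, h}; from S::=λ we get {λ}. So FIRST(S) = {λ, b, e, h}.
FIRST(N): from N::=S h we get {b, e, h}; from N::=e b E we get {e}; from N::=S e we get {b, e, h}. So FIRST(N) = {b, e, h}.
FIRST(P): from P::=N D b N we get {b, e, h}; from P::=λ we get {λ}. So FIRST(P) = {λ, b, e, h}.
FIRST(D): from D::=S E S we get {λ, b, e, h}; from D::=S we get {λ, b, e, h}; from D::=S P D we get {λ, b, e, h}. So FIRST(D) = {λ, b, e, h}.
FOLLOW(S) includes $ since S is the start symbol.
FOLLOW(S): in D::=S E S (occurrence 1), S is followed by E S with FIRST {λ, b, e, h}; in D::=S E S (occurrence 1), the suffix after S is nullable, so FOLLOW(S) ⊇ FOLLOW(D) = {$, b, e, h}; in D::=S E S (occurrence 2), the suffix after S is empty, so FOLLOW(S) ⊇ FOLLOW(D) = {$, b, e, h}; in D::=S, the suffix after S is empty, so FOLLOW(S) ⊇ FOLLOW(D) = {$, b, e, h}; in D::=S P D, S is followed by P D with FIRST {λ, b, e, h}; in D::=S P D, the suffix after S is nullable, so FOLLOW(S) ⊇ FOLLOW(D) = {$, b, e, h}; in N::=S h, S is followed by h with FIRST {h}; in N::=S e, S is followed by e with FIRST {e}. Thus FOLLOW(S) = {$, b, e, h}.
FOLLOW(D): in S::=b D E, D is followed by E with FIRST {λ, h}; in S::=b D E, the suffix after D is nullable, so FOLLOW(D) ⊇ FOLLOW(S) = {$, b, e, h}; in S::=D b h e, D is followed by b h e with FIRST {b}; in D::=S P D, the suffix after D is empty (adds nothing new); in P::=N D b N, D is followed by b N with FIRST {b}. Thus FOLLOW(D) = {$, b, e, h}.
FOLLOW(P): in D::=S P D, P is followed by D with FIRST {λ, b, e, h}; in D::=S P D, the suffix after P is nullable, so FOLLOW(P) ⊇ FOLLOW(D) = {$, b, e, h}. Thus FOLLOW(P) = {$, b, e, h}.
FOLLOW(N): in E::=h b b N, the suffix after N is empty, so FOLLOW(N) ⊇ FOLLOW(E) = {$, b, e, h}; in P::=N D b N (occurrence 1), N is followed by D b N with FIRST {b, e, h}; in P::=N D b N (occurrence 2), the suffix after N is empty, so FOLLOW(N) ⊇ FOLLOW(P) = {$, b, e, h}. Thus FOLLOW(N) = {$, b, e, h}.
FOLLOW(E): in S::=b D E, the suffix after E is empty, so FOLLOW(E) ⊇ FOLLOW(S) = {$, b, e, h}; in D::=S E S, E is followed by S with FIRST {λ, b, e, h}; in D::=S E S, the suffix after E is nullable, so FOLLOW(E) ⊇ FOLLOW(D) = {$, b, e, h}; in N::=e b E, the suffix after E is empty, so FOLLOW(E) ⊇ FOLLOW(N) = {$, b, e, h}. Thus FOLLOW(E) = {$, b, e, h}.

{$, b, e, h}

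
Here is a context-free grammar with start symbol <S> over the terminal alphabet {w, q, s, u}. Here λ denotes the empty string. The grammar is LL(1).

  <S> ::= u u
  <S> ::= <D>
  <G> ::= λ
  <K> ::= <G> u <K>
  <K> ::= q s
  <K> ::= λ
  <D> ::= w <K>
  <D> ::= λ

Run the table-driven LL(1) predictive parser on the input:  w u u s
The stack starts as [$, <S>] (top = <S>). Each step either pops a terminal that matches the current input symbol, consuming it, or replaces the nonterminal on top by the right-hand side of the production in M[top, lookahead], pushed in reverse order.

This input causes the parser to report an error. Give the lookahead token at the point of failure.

s

      Stack        Input      Action
   1  $ <S>        w u u s $  expand <S> ::= <D>
   2  $ <D>        w u u s $  expand <D> ::= w <K>
   3  $ <K> w      w u u s $  match w
   4  $ <K>        u u s $    expand <K> ::= <G> u <K>
   5  $ <K> u <G>  u u s $    expand <G> ::= λ
   6  $ <K> u      u u s $    match u
   7  $ <K>        u s $      expand <K> ::= <G> u <K>
   8  $ <K> u <G>  u s $      expand <G> ::= λ
   9  $ <K> u      u s $      match u
  10  $ <K>        s $        error: M[<K>, s] is empty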